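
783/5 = 783/5 = 156.60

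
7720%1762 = 672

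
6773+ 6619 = 13392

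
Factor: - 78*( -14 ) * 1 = 1092 = 2^2*3^1*7^1*13^1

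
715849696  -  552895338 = 162954358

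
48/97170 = 8/16195 = 0.00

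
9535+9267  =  18802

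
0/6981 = 0  =  0.00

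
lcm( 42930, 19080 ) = 171720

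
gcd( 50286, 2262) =174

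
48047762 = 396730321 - 348682559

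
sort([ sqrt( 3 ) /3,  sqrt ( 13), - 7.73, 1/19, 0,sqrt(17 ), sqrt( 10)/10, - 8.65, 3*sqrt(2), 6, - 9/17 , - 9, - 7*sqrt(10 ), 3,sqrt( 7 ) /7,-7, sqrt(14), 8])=[ - 7*sqrt(10 ), - 9, - 8.65, - 7.73,-7,- 9/17,0, 1/19 , sqrt(10)/10,sqrt(7)/7, sqrt( 3 ) /3, 3, sqrt(13), sqrt( 14 ), sqrt (17 ), 3*sqrt(2),6, 8]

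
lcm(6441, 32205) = 32205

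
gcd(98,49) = 49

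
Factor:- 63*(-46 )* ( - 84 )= - 2^3*3^3*7^2*23^1 = - 243432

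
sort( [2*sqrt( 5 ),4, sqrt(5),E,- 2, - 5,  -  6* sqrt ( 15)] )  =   [ - 6 * sqrt( 15),  -  5 , - 2, sqrt( 5), E, 4, 2*sqrt(5)]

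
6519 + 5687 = 12206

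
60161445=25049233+35112212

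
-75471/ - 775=75471/775=97.38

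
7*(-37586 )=-263102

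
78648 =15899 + 62749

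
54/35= 1 + 19/35= 1.54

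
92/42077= 92/42077 = 0.00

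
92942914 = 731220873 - 638277959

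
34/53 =34/53  =  0.64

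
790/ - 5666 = - 1+2438/2833  =  - 0.14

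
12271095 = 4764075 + 7507020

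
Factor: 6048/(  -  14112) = -3^1*7^( - 1 ) = - 3/7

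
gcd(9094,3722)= 2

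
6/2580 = 1/430 = 0.00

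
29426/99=29426/99 = 297.23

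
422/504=211/252 = 0.84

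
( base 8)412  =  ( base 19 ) E0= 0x10a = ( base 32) 8a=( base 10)266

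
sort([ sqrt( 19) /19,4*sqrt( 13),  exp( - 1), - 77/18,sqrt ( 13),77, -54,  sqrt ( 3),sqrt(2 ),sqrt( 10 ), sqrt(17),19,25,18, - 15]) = [ - 54,-15,-77/18,sqrt( 19 )/19,  exp( - 1),  sqrt( 2 ),sqrt (3),sqrt( 10),sqrt( 13),sqrt(17),4*sqrt(13 ),18 , 19,25,  77]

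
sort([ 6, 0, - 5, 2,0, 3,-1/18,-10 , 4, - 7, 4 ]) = [ - 10,-7,-5,-1/18,0,0, 2, 3,4, 4 , 6 ]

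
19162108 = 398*48146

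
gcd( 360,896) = 8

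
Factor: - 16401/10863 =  - 3^( - 1)*7^1*11^1*17^( - 1)=- 77/51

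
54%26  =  2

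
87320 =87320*1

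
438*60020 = 26288760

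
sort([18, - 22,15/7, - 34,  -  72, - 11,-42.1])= [ - 72, - 42.1, - 34,  -  22,-11, 15/7, 18]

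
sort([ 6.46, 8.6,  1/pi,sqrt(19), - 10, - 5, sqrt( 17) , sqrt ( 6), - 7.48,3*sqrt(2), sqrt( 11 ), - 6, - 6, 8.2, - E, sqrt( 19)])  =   [ - 10,-7.48, - 6,-6,- 5  ,-E, 1/pi, sqrt(6), sqrt( 11), sqrt(17),3*sqrt(2), sqrt(19 ), sqrt(19 ), 6.46, 8.2, 8.6] 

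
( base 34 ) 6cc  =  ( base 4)1302330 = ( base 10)7356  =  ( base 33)6OU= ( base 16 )1cbc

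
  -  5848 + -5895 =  - 11743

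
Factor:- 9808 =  - 2^4*613^1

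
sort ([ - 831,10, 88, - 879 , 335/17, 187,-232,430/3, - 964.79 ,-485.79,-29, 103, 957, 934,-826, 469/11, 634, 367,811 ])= [ - 964.79,-879,-831 , - 826, - 485.79 , - 232,-29,  10,  335/17 , 469/11, 88,  103,  430/3,  187,367, 634, 811, 934, 957 ]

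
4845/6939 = 1615/2313 = 0.70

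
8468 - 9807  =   - 1339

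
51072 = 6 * 8512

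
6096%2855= 386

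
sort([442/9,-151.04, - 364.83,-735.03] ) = [ - 735.03, - 364.83, - 151.04, 442/9]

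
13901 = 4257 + 9644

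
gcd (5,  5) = 5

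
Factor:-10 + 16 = 6 = 2^1*3^1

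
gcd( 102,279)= 3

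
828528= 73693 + 754835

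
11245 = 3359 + 7886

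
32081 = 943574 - 911493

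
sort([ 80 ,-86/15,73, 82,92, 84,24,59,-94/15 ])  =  [ - 94/15, - 86/15,24,59, 73,80, 82,  84,92 ]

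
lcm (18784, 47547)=1521504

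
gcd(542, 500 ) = 2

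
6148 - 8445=- 2297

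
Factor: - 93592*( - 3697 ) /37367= 2^3*11^( - 1)*43^ (  -  1) *79^( - 1 )*3697^1*11699^1 = 346009624/37367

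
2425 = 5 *485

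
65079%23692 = 17695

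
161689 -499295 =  - 337606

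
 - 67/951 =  - 1 + 884/951 = - 0.07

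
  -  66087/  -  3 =22029/1=22029.00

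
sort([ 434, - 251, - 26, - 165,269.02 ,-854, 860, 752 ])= [ - 854, - 251,-165, - 26,269.02,434, 752, 860]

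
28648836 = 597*47988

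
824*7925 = 6530200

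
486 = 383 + 103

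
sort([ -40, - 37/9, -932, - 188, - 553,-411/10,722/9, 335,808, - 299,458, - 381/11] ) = [ - 932, - 553,-299, - 188, - 411/10,  -  40,  -  381/11,-37/9,722/9,335,458, 808] 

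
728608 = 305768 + 422840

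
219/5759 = 219/5759 = 0.04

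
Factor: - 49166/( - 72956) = 31/46 = 2^(- 1 )*23^( - 1)*31^1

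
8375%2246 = 1637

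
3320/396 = 8 + 38/99 = 8.38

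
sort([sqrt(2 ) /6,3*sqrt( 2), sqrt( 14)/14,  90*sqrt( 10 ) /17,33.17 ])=[ sqrt (2)/6 , sqrt( 14 )/14,3 *sqrt(2 ),90*sqrt(10)/17, 33.17 ]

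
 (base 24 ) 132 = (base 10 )650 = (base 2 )1010001010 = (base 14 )346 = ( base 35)ik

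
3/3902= 3/3902= 0.00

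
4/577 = 4/577 = 0.01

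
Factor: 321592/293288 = 659/601 = 601^( - 1 )*659^1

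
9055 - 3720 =5335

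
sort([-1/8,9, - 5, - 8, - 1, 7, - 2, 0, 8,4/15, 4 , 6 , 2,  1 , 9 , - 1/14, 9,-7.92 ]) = [ - 8, - 7.92,-5, - 2, - 1, - 1/8 , - 1/14 , 0,4/15,1 , 2, 4,6,7,8 , 9 , 9,  9 ]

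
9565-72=9493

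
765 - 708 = 57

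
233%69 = 26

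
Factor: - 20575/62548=-25/76=- 2^(-2)*5^2*19^( - 1 )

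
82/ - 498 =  - 41/249 = - 0.16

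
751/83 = 9 + 4/83 = 9.05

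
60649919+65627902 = 126277821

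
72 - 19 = 53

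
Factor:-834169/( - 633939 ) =3^( - 1)*7^1*269^1*443^1*211313^(- 1)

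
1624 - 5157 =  - 3533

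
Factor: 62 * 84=5208= 2^3*3^1*7^1*31^1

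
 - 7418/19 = - 7418/19 = - 390.42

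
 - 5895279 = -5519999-375280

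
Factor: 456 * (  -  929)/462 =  - 70604/77  =  - 2^2*7^( - 1) * 11^(-1 )*19^1*929^1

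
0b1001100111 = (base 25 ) OF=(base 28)lr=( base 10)615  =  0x267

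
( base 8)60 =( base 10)48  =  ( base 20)28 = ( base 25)1N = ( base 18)2c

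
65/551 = 65/551= 0.12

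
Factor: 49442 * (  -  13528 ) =-2^4*19^1*59^1* 89^1 * 419^1 = - 668851376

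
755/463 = 1 + 292/463 = 1.63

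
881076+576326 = 1457402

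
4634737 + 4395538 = 9030275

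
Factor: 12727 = 11^1*13^1 * 89^1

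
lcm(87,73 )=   6351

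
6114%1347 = 726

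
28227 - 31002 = - 2775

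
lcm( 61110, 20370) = 61110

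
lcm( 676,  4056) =4056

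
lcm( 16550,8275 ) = 16550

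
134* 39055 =5233370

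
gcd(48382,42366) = 2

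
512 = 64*8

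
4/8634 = 2/4317 = 0.00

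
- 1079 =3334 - 4413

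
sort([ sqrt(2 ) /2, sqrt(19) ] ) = [sqrt( 2)/2,sqrt(19 ) ] 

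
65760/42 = 1565 + 5/7 = 1565.71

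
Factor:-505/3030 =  - 2^( - 1)*3^( - 1) =-  1/6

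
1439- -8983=10422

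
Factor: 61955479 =61955479^1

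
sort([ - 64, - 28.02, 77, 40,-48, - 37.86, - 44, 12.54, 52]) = [ - 64, - 48 , - 44, - 37.86,-28.02, 12.54, 40,52,77]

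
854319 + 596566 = 1450885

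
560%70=0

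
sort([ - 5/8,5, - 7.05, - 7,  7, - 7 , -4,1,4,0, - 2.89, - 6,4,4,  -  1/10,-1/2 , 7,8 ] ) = [ -7.05, - 7,-7,  -  6, - 4, - 2.89 ,-5/8,  -  1/2, - 1/10,0,1, 4, 4,4, 5, 7, 7, 8 ]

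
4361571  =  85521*51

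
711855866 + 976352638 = 1688208504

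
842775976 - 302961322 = 539814654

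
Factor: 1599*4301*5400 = 37137414600 = 2^3*3^4*5^2*11^1*13^1*17^1*23^1*41^1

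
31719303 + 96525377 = 128244680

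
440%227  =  213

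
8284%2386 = 1126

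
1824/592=3 + 3/37 = 3.08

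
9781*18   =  176058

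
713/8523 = 713/8523 = 0.08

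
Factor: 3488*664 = 2316032 =2^8*83^1*109^1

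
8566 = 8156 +410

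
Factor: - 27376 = -2^4*29^1*59^1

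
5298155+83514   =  5381669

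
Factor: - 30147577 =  - 2671^1*11287^1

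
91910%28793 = 5531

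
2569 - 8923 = -6354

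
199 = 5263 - 5064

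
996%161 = 30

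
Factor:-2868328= - 2^3*358541^1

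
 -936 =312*( - 3) 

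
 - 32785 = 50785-83570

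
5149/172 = 29 + 161/172 = 29.94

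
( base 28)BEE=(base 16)2346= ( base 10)9030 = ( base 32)8Q6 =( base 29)alb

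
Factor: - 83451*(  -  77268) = 6448091868  =  2^2*3^2*47^1*137^1*27817^1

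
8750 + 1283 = 10033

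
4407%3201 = 1206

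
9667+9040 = 18707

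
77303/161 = 3361/7 = 480.14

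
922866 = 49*18834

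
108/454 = 54/227 = 0.24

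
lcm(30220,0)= 0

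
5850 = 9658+  -  3808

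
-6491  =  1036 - 7527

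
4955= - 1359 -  - 6314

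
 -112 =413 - 525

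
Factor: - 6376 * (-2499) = 15933624=2^3*3^1*7^2* 17^1*797^1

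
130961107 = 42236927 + 88724180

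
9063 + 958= 10021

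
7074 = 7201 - 127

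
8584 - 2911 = 5673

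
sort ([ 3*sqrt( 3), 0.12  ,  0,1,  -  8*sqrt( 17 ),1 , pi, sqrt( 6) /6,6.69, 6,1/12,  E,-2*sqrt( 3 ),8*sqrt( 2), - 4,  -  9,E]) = [  -  8  *  sqrt( 17 ), -9, -4 , - 2*sqrt(3),0,1/12,0.12 , sqrt( 6)/6,1, 1, E , E,pi, 3*sqrt(3 ),6,6.69,8*sqrt( 2)]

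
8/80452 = 2/20113=0.00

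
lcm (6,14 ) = 42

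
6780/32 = 1695/8=211.88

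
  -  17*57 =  -969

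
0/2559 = 0=0.00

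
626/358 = 1 + 134/179 = 1.75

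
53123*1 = 53123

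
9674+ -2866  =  6808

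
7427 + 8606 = 16033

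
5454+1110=6564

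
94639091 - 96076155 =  - 1437064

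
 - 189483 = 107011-296494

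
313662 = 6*52277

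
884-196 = 688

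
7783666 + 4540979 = 12324645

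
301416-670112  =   - 368696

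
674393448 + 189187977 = 863581425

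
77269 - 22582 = 54687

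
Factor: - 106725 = - 3^1*  5^2*1423^1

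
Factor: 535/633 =3^ (  -  1 )*5^1*107^1 * 211^( - 1) 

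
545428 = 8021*68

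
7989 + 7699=15688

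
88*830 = 73040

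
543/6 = 90 + 1/2 = 90.50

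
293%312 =293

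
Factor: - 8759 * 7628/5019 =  - 66813652/5019 = - 2^2*3^( -1) * 7^( - 1 ) * 19^1 * 239^( - 1)*461^1*1907^1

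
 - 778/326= - 389/163 =-2.39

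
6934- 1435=5499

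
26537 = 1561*17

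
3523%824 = 227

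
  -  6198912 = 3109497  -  9308409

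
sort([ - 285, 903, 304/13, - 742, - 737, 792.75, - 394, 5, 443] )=[-742, - 737  , - 394, - 285, 5,  304/13,  443, 792.75,  903]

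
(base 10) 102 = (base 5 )402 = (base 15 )6C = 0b1100110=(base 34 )30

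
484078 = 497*974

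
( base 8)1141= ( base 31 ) jk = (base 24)119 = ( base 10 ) 609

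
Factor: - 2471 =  - 7^1 * 353^1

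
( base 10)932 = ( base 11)778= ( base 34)re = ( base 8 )1644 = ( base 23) 1hc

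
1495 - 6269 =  - 4774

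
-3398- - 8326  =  4928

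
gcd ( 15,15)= 15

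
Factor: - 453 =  - 3^1*151^1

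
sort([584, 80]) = [80, 584 ] 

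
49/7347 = 49/7347 = 0.01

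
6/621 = 2/207 = 0.01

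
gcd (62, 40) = 2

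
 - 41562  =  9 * ( - 4618) 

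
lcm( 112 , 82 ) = 4592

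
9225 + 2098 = 11323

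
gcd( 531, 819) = 9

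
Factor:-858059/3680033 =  - 7^(  -  1) * 19^1*45161^1*525719^( -1)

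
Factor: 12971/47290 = 2^( - 1)*5^ (  -  1 ) * 7^1*17^1*109^1*4729^( - 1)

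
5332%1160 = 692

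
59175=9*6575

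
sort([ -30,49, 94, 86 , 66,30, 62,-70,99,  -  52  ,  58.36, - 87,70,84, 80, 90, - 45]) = [-87, - 70,- 52, -45, - 30,30, 49,58.36,62, 66,70, 80,84,86, 90,94,  99]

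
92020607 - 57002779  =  35017828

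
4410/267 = 16 + 46/89 = 16.52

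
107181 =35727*3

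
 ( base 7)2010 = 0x2B5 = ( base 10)693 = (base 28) OL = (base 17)26D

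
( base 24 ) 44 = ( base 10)100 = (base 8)144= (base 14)72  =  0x64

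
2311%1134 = 43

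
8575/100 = 343/4  =  85.75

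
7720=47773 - 40053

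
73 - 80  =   - 7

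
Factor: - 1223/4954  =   - 2^( - 1) * 1223^1 * 2477^( - 1)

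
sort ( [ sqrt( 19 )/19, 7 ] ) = [ sqrt ( 19)/19,7]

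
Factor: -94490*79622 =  - 7523482780 =- 2^2 * 5^1*11^1 * 41^1 * 859^1*971^1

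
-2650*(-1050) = 2782500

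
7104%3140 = 824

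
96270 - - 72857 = 169127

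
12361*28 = 346108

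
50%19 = 12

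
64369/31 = 2076 + 13/31 = 2076.42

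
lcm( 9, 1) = 9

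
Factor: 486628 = 2^2*19^2*337^1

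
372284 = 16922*22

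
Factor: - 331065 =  - 3^2* 5^1*7^1 * 1051^1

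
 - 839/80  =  -839/80 = - 10.49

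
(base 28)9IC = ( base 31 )7r8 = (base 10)7572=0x1D94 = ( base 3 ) 101101110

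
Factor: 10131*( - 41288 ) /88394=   -2^2*3^1*11^1*13^1 * 193^(  -  1 )*229^ ( - 1)*  307^1*397^1 = - 209144364/44197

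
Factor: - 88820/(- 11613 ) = 2^2*3^( - 1 )*5^1*7^(-2)*79^( -1)*4441^1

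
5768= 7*824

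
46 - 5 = 41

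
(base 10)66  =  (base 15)46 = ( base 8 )102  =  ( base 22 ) 30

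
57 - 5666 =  - 5609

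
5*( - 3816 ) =  -  19080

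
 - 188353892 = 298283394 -486637286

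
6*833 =4998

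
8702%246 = 92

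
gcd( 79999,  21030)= 1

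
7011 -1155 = 5856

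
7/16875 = 7/16875 = 0.00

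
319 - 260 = 59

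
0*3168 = 0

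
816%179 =100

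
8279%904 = 143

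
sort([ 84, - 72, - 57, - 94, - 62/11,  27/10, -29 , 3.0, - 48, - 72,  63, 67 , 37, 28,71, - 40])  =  [ - 94  , - 72,-72,-57,  -  48,-40 ,-29, - 62/11,27/10, 3.0, 28,  37,  63,67,71,84 ] 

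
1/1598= 1/1598 = 0.00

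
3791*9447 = 35813577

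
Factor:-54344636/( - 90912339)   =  2^2*3^ ( - 2)*7^(-1 )*19^1 *383^1 * 1867^1*1443053^ ( - 1 )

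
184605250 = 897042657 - 712437407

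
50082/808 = 61 + 397/404 =61.98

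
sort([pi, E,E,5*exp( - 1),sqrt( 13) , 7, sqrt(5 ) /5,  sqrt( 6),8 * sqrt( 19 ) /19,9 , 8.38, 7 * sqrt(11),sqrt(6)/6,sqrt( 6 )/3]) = [sqrt( 6) /6,sqrt(5 )/5,sqrt ( 6)/3, 8*sqrt(19 ) /19, 5 *exp( - 1),sqrt (6),  E,E,pi, sqrt(13 ),7,8.38,  9,7*sqrt( 11) ]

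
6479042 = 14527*446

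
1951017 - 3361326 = -1410309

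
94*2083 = 195802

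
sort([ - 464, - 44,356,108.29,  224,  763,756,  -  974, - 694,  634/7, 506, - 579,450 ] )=[ - 974, - 694,-579, - 464,  -  44,634/7 , 108.29,224, 356,450, 506,756, 763 ]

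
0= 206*0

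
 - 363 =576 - 939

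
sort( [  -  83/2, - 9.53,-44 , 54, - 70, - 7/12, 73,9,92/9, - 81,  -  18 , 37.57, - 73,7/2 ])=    [ - 81 ,-73, - 70, - 44, - 83/2, - 18, -9.53, - 7/12, 7/2,9 , 92/9, 37.57,54,73]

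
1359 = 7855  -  6496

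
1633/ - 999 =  - 2 + 365/999 = - 1.63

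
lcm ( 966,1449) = 2898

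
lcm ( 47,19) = 893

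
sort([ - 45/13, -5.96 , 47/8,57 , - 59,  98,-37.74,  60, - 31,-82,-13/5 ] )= [  -  82, - 59, - 37.74, - 31,-5.96,-45/13, - 13/5  ,  47/8,  57, 60, 98]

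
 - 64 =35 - 99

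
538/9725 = 538/9725=0.06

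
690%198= 96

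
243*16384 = 3981312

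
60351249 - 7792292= 52558957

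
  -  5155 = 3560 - 8715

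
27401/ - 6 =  - 4567+1/6= - 4566.83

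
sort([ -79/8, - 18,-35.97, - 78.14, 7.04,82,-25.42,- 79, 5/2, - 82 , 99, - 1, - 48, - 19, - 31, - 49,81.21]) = [ - 82, - 79, - 78.14, - 49,  -  48, - 35.97,- 31, - 25.42, - 19, - 18, - 79/8,  -  1,5/2,7.04,81.21,82, 99]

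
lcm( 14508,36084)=1407276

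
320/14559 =320/14559= 0.02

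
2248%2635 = 2248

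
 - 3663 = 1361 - 5024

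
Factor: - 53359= - 53359^1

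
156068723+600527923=756596646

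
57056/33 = 57056/33=   1728.97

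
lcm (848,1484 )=5936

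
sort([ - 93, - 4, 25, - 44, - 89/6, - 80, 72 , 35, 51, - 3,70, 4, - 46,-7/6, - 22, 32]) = [ - 93, - 80, - 46, - 44, -22, - 89/6, - 4, - 3, - 7/6, 4, 25, 32, 35, 51, 70, 72 ] 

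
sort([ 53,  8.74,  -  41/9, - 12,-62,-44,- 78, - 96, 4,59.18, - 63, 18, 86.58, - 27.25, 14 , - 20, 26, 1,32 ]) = [ - 96, - 78, - 63, - 62, - 44, - 27.25, - 20, - 12,  -  41/9, 1,4,8.74, 14, 18 , 26, 32, 53,59.18 , 86.58 ]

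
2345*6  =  14070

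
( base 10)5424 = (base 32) 59G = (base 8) 12460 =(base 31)5JU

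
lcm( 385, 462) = 2310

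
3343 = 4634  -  1291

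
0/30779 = 0 =0.00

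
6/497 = 6/497 = 0.01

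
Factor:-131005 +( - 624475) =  - 2^3 * 5^1*11^1*17^1*101^1 = - 755480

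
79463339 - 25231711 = 54231628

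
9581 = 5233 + 4348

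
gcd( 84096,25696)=2336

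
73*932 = 68036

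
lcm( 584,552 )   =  40296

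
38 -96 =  - 58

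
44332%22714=21618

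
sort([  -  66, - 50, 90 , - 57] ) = [ - 66, - 57 ,-50,90] 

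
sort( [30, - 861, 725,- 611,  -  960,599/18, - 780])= [ - 960, -861,-780, - 611,30,599/18,725 ]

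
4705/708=4705/708= 6.65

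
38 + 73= 111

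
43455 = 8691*5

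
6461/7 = 923  =  923.00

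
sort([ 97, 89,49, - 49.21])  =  [ - 49.21,49,89, 97]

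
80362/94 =854 + 43/47 = 854.91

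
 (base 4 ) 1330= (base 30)44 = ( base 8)174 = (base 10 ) 124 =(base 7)235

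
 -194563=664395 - 858958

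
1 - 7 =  - 6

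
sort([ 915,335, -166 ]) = [-166,335,  915]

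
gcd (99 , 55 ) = 11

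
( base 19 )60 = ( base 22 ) 54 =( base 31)3L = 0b1110010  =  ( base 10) 114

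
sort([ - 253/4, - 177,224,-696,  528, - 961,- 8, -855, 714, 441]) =[ - 961  , - 855,-696, - 177,-253/4,-8, 224,  441,528,  714] 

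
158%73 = 12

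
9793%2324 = 497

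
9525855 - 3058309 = 6467546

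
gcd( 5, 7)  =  1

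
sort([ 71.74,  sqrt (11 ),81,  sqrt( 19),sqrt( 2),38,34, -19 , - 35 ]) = [ - 35,-19, sqrt(2),sqrt( 11), sqrt( 19 ), 34,38, 71.74,81]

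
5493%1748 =249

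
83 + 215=298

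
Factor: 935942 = 2^1*7^1*66853^1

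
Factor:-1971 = - 3^3*73^1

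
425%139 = 8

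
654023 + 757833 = 1411856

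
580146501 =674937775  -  94791274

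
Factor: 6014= 2^1*31^1* 97^1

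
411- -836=1247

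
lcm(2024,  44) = 2024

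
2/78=1/39 = 0.03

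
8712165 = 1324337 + 7387828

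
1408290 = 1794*785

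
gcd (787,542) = 1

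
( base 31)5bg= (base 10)5162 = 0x142A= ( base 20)ci2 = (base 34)4fs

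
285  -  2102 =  -1817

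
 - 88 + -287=-375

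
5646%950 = 896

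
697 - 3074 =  - 2377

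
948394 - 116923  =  831471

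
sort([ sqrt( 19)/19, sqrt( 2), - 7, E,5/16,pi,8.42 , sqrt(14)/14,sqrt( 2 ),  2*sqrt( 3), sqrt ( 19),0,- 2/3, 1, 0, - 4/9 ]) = [-7, - 2/3,-4/9, 0,0,sqrt( 19)/19, sqrt( 14) /14, 5/16, 1, sqrt ( 2),sqrt(2), E,pi, 2*sqrt( 3 ),sqrt( 19), 8.42 ] 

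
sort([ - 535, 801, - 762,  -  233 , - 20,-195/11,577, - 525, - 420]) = [ - 762, -535,  -  525, - 420, - 233,- 20, - 195/11, 577, 801 ]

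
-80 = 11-91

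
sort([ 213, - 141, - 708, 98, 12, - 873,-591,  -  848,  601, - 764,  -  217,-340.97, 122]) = [ - 873,-848 ,-764, - 708  , - 591, - 340.97, -217, - 141, 12,98,122,213 , 601]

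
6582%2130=192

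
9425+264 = 9689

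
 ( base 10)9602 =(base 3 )111011122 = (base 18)1BB8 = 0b10010110000010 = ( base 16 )2582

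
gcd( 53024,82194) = 2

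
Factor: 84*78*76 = 497952 = 2^5*3^2*7^1*13^1*19^1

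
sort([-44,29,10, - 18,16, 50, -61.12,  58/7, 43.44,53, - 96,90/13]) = [ - 96, -61.12, - 44 , - 18, 90/13 , 58/7,10,16, 29,43.44, 50, 53 ]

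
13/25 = 13/25 = 0.52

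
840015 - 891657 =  - 51642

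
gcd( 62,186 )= 62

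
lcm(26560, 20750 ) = 664000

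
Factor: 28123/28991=53^(-1) *547^(-1)*28123^1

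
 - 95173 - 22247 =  - 117420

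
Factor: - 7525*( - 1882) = 2^1*5^2*7^1*43^1*941^1 = 14162050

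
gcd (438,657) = 219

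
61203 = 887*69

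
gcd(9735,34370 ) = 5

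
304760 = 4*76190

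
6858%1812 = 1422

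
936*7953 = 7444008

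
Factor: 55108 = 2^2*  23^1*599^1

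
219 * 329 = 72051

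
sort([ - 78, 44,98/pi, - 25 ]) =[ - 78, - 25,98/pi, 44 ] 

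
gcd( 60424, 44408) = 728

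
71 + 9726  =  9797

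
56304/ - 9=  - 6256 + 0/1 = - 6256.00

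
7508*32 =240256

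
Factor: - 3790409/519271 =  - 7^1*23^( - 1)*41^1*47^1*107^( - 1)* 211^(-1) * 281^1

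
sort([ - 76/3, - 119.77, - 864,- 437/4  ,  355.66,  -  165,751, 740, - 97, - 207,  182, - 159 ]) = [ - 864, -207, - 165,-159, - 119.77, - 437/4, - 97,- 76/3, 182 , 355.66, 740,751 ]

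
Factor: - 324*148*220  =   -10549440=- 2^6*3^4*5^1 * 11^1*37^1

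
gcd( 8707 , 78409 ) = 1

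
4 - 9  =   -5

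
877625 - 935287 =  - 57662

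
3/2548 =3/2548 = 0.00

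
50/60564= 25/30282 = 0.00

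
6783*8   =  54264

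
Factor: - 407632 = -2^4*73^1 * 349^1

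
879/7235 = 879/7235 = 0.12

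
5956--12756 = 18712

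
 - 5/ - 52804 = 5/52804  =  0.00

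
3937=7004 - 3067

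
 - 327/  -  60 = 109/20 = 5.45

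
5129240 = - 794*( - 6460)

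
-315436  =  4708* ( - 67) 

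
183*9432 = 1726056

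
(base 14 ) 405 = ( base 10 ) 789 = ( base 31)pe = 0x315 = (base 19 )23a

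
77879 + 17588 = 95467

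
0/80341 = 0 = 0.00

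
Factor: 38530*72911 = 2^1 * 5^1*3853^1* 72911^1 = 2809260830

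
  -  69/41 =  - 2 + 13/41 = - 1.68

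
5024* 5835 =29315040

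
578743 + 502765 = 1081508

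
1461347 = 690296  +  771051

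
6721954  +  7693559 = 14415513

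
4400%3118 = 1282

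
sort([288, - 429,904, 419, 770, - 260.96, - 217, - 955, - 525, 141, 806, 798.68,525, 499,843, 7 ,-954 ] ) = [ - 955,  -  954,  -  525, - 429, - 260.96, - 217, 7, 141, 288, 419,499, 525,770, 798.68, 806,843,904]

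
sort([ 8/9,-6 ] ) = [ - 6,8/9]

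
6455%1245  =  230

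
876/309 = 292/103 = 2.83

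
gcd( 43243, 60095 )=1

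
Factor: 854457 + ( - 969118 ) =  - 114661^1 = - 114661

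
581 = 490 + 91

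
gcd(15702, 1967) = 1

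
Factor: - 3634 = -2^1 * 23^1*79^1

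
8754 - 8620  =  134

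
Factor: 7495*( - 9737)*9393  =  -3^1*5^1 * 7^1*13^1*31^1*101^1*107^1*1499^1= - 685490009295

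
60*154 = 9240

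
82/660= 41/330 = 0.12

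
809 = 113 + 696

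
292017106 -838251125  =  -546234019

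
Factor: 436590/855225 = 2^1*3^1 * 5^( - 1 )*7^1*11^1 * 181^( - 1 )=462/905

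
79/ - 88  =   - 79/88  =  - 0.90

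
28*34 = 952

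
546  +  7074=7620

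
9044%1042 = 708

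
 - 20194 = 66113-86307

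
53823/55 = 978 + 3/5 = 978.60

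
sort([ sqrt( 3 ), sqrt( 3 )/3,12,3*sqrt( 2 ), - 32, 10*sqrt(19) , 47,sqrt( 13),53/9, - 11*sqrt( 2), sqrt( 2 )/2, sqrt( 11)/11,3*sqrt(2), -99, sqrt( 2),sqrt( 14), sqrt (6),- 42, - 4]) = [ - 99,-42,-32, - 11*sqrt(2), - 4, sqrt( 11 ) /11, sqrt( 3)/3,sqrt( 2 )/2,sqrt(2),sqrt(3),sqrt(6),sqrt(13),sqrt( 14 ),3* sqrt(2 ), 3 * sqrt(2), 53/9,12, 10*sqrt( 19 ),47]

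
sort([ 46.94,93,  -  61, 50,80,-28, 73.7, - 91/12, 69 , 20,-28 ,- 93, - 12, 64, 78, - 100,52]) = [ - 100,-93, - 61,- 28,-28, - 12, - 91/12, 20, 46.94,  50,52,64, 69,73.7, 78,80 , 93 ]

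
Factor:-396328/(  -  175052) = 2^1*409^(-1)*463^1 = 926/409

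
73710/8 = 9213 + 3/4 = 9213.75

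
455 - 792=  - 337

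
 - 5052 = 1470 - 6522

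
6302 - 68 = 6234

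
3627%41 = 19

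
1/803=1/803 = 0.00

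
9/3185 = 9/3185=   0.00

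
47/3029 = 47/3029 = 0.02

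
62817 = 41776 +21041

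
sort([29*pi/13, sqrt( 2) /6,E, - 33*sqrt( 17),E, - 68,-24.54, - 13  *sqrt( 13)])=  [  -  33*sqrt(17), - 68 ,  -  13*sqrt(13), - 24.54,sqrt( 2 ) /6,E,E,29*pi/13] 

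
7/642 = 7/642= 0.01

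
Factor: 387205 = 5^1*7^1*13^1*23^1*37^1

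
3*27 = 81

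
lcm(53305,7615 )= 53305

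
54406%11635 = 7866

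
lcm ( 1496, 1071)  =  94248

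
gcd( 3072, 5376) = 768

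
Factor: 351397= 351397^1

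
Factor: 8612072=2^3*7^1*29^1*5303^1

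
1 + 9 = 10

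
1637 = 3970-2333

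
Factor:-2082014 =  - 2^1*11^1*101^1*937^1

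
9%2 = 1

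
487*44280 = 21564360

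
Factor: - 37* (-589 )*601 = 13097593 = 19^1*31^1*37^1*601^1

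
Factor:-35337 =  - 3^1*11779^1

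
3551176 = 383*9272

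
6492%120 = 12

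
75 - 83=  - 8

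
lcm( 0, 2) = 0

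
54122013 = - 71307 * ( - 759 ) 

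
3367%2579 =788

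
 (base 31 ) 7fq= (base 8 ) 16062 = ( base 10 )7218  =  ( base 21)G7F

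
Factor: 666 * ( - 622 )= - 2^2*  3^2 * 37^1*  311^1= - 414252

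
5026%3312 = 1714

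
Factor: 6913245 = 3^1*5^1*19^1*127^1*191^1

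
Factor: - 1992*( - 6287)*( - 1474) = -18459939696 = - 2^4*3^1 *11^1*67^1*83^1*6287^1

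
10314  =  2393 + 7921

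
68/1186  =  34/593 = 0.06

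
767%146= 37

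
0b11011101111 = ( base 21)40B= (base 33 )1kq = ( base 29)236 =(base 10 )1775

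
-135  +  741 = 606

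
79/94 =79/94 = 0.84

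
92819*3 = 278457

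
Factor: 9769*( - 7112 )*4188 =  - 2^5*3^1*7^1*127^1*349^1*9769^1 = - 290970212064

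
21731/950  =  22 + 831/950 = 22.87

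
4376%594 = 218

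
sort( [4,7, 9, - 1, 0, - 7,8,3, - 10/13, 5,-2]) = [ - 7, - 2,-1 , - 10/13, 0 , 3,4,5,7 , 8, 9 ]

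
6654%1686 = 1596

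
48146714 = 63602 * 757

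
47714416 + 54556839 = 102271255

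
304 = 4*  76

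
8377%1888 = 825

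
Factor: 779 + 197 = 2^4*61^1=976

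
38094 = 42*907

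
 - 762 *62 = -47244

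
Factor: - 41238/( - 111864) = 87/236  =  2^( - 2)*3^1*29^1 *59^( - 1)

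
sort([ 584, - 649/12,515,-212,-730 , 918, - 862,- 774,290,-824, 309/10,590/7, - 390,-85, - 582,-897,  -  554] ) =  [ - 897,-862,- 824, - 774, - 730 ,-582, - 554, -390, - 212, - 85, - 649/12,309/10,590/7 , 290, 515,584 , 918 ] 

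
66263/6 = 11043+ 5/6 = 11043.83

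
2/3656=1/1828=0.00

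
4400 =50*88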